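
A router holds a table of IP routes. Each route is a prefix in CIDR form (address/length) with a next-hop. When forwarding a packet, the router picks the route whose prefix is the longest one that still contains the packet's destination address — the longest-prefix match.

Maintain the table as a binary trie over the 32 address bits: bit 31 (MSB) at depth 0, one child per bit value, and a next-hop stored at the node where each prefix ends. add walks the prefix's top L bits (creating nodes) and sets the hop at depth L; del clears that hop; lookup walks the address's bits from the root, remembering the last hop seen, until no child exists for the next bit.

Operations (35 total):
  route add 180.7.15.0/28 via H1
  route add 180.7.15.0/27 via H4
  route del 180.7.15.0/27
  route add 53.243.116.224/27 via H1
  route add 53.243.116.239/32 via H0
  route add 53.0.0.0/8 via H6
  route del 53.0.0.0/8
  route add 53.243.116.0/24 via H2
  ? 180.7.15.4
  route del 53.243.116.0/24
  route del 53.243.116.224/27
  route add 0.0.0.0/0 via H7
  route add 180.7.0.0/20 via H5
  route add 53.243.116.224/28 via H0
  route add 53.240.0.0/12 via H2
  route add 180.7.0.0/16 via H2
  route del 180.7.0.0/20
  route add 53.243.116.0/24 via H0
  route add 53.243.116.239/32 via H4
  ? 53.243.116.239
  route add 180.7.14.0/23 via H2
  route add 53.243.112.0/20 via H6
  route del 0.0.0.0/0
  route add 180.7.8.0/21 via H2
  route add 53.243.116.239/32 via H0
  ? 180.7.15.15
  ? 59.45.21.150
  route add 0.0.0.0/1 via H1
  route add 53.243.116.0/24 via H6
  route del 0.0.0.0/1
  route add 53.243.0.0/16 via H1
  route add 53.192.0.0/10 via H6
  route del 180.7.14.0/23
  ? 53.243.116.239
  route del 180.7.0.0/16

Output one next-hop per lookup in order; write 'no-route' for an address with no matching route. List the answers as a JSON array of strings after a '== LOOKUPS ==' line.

Process each operation:
  + 180.7.15.0/28 (H1) depth=28
  + 180.7.15.0/27 (H4) depth=27
  del 180.7.15.0/27 (clear depth 27)
  + 53.243.116.224/27 (H1) depth=27
  + 53.243.116.239/32 (H0) depth=32
  + 53.0.0.0/8 (H6) depth=8
  del 53.0.0.0/8 (clear depth 8)
  + 53.243.116.0/24 (H2) depth=24
  ? 180.7.15.4  path d0:-→d1:-→d2:-→d3:-→d4:-→d5:-→d6:-→d7:-→d8:-→d9:-→d10:-→d11:-→d12:-→d13:-→d14:-→d15:-→d16:-→d17:-→d18:-→d19:-→d20:-→d21:-→d22:-→d23:-→d24:-→d25:-→d26:-→d27:-→d28:H1  best=H1
  del 53.243.116.0/24 (clear depth 24)
  del 53.243.116.224/27 (clear depth 27)
  + 0.0.0.0/0 (H7) depth=0
  + 180.7.0.0/20 (H5) depth=20
  + 53.243.116.224/28 (H0) depth=28
  + 53.240.0.0/12 (H2) depth=12
  + 180.7.0.0/16 (H2) depth=16
  del 180.7.0.0/20 (clear depth 20)
  + 53.243.116.0/24 (H0) depth=24
  + 53.243.116.239/32 (H4) depth=32
  ? 53.243.116.239  path d0:H7→d1:-→d2:-→d3:-→d4:-→d5:-→d6:-→d7:-→d8:-→d9:-→d10:-→d11:-→d12:H2→d13:-→d14:-→d15:-→d16:-→d17:-→d18:-→d19:-→d20:-→d21:-→d22:-→d23:-→d24:H0→d25:-→d26:-→d27:-→d28:H0→d29:-→d30:-→d31:-→d32:H4  best=H4
  + 180.7.14.0/23 (H2) depth=23
  + 53.243.112.0/20 (H6) depth=20
  del 0.0.0.0/0 (clear depth 0)
  + 180.7.8.0/21 (H2) depth=21
  + 53.243.116.239/32 (H0) depth=32
  ? 180.7.15.15  path d0:-→d1:-→d2:-→d3:-→d4:-→d5:-→d6:-→d7:-→d8:-→d9:-→d10:-→d11:-→d12:-→d13:-→d14:-→d15:-→d16:H2→d17:-→d18:-→d19:-→d20:-→d21:H2→d22:-→d23:H2→d24:-→d25:-→d26:-→d27:-→d28:H1  best=H1
  ? 59.45.21.150  path d0:-→d1:-→d2:-→d3:-→d4:-  best=no-route
  + 0.0.0.0/1 (H1) depth=1
  + 53.243.116.0/24 (H6) depth=24
  del 0.0.0.0/1 (clear depth 1)
  + 53.243.0.0/16 (H1) depth=16
  + 53.192.0.0/10 (H6) depth=10
  del 180.7.14.0/23 (clear depth 23)
  ? 53.243.116.239  path d0:-→d1:-→d2:-→d3:-→d4:-→d5:-→d6:-→d7:-→d8:-→d9:-→d10:H6→d11:-→d12:H2→d13:-→d14:-→d15:-→d16:H1→d17:-→d18:-→d19:-→d20:H6→d21:-→d22:-→d23:-→d24:H6→d25:-→d26:-→d27:-→d28:H0→d29:-→d30:-→d31:-→d32:H0  best=H0
  del 180.7.0.0/16 (clear depth 16)

== LOOKUPS ==
["H1","H4","H1","no-route","H0"]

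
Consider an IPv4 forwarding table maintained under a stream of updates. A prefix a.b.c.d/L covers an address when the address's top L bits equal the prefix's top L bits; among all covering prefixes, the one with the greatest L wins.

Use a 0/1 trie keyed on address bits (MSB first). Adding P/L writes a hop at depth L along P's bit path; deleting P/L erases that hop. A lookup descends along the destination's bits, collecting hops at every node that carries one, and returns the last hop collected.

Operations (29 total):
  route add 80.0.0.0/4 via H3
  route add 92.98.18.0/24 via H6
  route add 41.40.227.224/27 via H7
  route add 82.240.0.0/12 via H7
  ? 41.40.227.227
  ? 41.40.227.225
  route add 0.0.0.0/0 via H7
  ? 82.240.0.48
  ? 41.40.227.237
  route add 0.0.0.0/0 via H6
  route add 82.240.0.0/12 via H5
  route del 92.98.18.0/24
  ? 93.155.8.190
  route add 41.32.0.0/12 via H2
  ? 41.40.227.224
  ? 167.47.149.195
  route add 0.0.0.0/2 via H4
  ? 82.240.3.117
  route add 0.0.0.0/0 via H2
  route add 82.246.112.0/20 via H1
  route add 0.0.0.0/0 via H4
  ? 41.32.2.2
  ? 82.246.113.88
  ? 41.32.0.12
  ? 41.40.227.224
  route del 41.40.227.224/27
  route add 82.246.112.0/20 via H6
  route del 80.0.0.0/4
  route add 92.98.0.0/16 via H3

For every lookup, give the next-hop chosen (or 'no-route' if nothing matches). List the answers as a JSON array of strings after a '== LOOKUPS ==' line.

Apply in order:
  + 80.0.0.0/4 (H3) depth=4
  + 92.98.18.0/24 (H6) depth=24
  + 41.40.227.224/27 (H7) depth=27
  + 82.240.0.0/12 (H7) depth=12
  Q 41.40.227.227: descend 001010010010100011100011111 ; hops seen [H7] ; pick H7
  Q 41.40.227.225: descend 001010010010100011100011111 ; hops seen [H7] ; pick H7
  + 0.0.0.0/0 (H7) depth=0
  Q 82.240.0.48: descend 010100101111 ; hops seen [H7,H3,H7] ; pick H7
  Q 41.40.227.237: descend 001010010010100011100011111 ; hops seen [H7,H7] ; pick H7
  + 0.0.0.0/0 (H6) depth=0
  + 82.240.0.0/12 (H5) depth=12
  - 92.98.18.0/24 clear@24
  Q 93.155.8.190: descend 0101110 ; hops seen [H6,H3] ; pick H3
  + 41.32.0.0/12 (H2) depth=12
  Q 41.40.227.224: descend 001010010010100011100011111 ; hops seen [H6,H2,H7] ; pick H7
  Q 167.47.149.195: descend ε ; hops seen [H6] ; pick H6
  + 0.0.0.0/2 (H4) depth=2
  Q 82.240.3.117: descend 010100101111 ; hops seen [H6,H3,H5] ; pick H5
  + 0.0.0.0/0 (H2) depth=0
  + 82.246.112.0/20 (H1) depth=20
  + 0.0.0.0/0 (H4) depth=0
  Q 41.32.2.2: descend 001010010010 ; hops seen [H4,H4,H2] ; pick H2
  Q 82.246.113.88: descend 01010010111101100111 ; hops seen [H4,H3,H5,H1] ; pick H1
  Q 41.32.0.12: descend 001010010010 ; hops seen [H4,H4,H2] ; pick H2
  Q 41.40.227.224: descend 001010010010100011100011111 ; hops seen [H4,H4,H2,H7] ; pick H7
  - 41.40.227.224/27 clear@27
  + 82.246.112.0/20 (H6) depth=20
  - 80.0.0.0/4 clear@4
  + 92.98.0.0/16 (H3) depth=16

== LOOKUPS ==
["H7","H7","H7","H7","H3","H7","H6","H5","H2","H1","H2","H7"]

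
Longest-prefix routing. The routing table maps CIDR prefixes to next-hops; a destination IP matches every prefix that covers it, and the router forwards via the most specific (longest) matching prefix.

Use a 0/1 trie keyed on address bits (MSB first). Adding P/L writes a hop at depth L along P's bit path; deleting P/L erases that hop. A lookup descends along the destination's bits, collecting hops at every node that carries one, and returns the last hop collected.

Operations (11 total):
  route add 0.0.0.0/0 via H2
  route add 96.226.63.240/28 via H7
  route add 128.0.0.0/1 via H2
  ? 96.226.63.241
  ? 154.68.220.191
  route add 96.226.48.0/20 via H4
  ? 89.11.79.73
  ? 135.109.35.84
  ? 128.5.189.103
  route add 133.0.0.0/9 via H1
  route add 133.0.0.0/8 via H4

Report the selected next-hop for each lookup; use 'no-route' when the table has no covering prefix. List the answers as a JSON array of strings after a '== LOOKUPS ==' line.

Apply in order:
  add 0.0.0.0/0 -> H2 at depth 0
  add 96.226.63.240/28 -> H7 at depth 28
  add 128.0.0.0/1 -> H2 at depth 1
  Q 96.226.63.241: descend 0110000011100010001111111111 ; hops seen [H2,H7] ; pick H7
  Q 154.68.220.191: descend 1 ; hops seen [H2,H2] ; pick H2
  add 96.226.48.0/20 -> H4 at depth 20
  Q 89.11.79.73: descend 01 ; hops seen [H2] ; pick H2
  Q 135.109.35.84: descend 1 ; hops seen [H2,H2] ; pick H2
  Q 128.5.189.103: descend 1 ; hops seen [H2,H2] ; pick H2
  add 133.0.0.0/9 -> H1 at depth 9
  add 133.0.0.0/8 -> H4 at depth 8

== LOOKUPS ==
["H7","H2","H2","H2","H2"]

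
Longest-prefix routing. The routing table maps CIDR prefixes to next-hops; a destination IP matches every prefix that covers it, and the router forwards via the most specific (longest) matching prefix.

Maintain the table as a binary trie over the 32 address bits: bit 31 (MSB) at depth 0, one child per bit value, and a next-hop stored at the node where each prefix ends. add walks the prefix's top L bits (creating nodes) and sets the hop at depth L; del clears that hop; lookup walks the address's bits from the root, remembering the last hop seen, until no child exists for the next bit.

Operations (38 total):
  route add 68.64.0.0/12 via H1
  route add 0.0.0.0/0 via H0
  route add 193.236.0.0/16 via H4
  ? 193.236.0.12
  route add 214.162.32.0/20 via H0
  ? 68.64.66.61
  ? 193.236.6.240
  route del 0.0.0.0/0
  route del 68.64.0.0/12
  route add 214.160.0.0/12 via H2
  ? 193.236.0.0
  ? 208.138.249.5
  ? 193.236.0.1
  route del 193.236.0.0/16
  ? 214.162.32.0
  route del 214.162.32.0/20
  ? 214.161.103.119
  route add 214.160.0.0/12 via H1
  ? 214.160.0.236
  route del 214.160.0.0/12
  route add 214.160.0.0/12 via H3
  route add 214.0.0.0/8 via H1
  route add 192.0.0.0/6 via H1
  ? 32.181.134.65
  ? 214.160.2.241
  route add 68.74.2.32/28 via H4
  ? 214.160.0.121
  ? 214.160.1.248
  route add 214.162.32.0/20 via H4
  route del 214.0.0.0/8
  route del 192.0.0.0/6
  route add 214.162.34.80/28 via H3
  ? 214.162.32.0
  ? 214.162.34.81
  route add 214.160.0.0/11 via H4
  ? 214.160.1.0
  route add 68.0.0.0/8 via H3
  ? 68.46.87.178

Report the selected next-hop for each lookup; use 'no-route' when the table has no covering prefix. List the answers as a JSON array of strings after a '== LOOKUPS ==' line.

Apply in order:
  add 68.64.0.0/12 -> H1 at depth 12
  add 0.0.0.0/0 -> H0 at depth 0
  add 193.236.0.0/16 -> H4 at depth 16
  lookup 193.236.0.12: bits 1100000111101100 walk d0:H0→d1:-→d2:-→d3:-→d4:-→d5:-→d6:-→d7:-→d8:-→d9:-→d10:-→d11:-→d12:-→d13:-→d14:-→d15:-→d16:H4 -> H4
  add 214.162.32.0/20 -> H0 at depth 20
  lookup 68.64.66.61: bits 010001000100 walk d0:H0→d1:-→d2:-→d3:-→d4:-→d5:-→d6:-→d7:-→d8:-→d9:-→d10:-→d11:-→d12:H1 -> H1
  lookup 193.236.6.240: bits 1100000111101100 walk d0:H0→d1:-→d2:-→d3:-→d4:-→d5:-→d6:-→d7:-→d8:-→d9:-→d10:-→d11:-→d12:-→d13:-→d14:-→d15:-→d16:H4 -> H4
  - 0.0.0.0/0 clear@0
  - 68.64.0.0/12 clear@12
  add 214.160.0.0/12 -> H2 at depth 12
  lookup 193.236.0.0: bits 1100000111101100 walk d0:-→d1:-→d2:-→d3:-→d4:-→d5:-→d6:-→d7:-→d8:-→d9:-→d10:-→d11:-→d12:-→d13:-→d14:-→d15:-→d16:H4 -> H4
  lookup 208.138.249.5: bits 11010 walk d0:-→d1:-→d2:-→d3:-→d4:-→d5:- -> no-route
  lookup 193.236.0.1: bits 1100000111101100 walk d0:-→d1:-→d2:-→d3:-→d4:-→d5:-→d6:-→d7:-→d8:-→d9:-→d10:-→d11:-→d12:-→d13:-→d14:-→d15:-→d16:H4 -> H4
  - 193.236.0.0/16 clear@16
  lookup 214.162.32.0: bits 11010110101000100010 walk d0:-→d1:-→d2:-→d3:-→d4:-→d5:-→d6:-→d7:-→d8:-→d9:-→d10:-→d11:-→d12:H2→d13:-→d14:-→d15:-→d16:-→d17:-→d18:-→d19:-→d20:H0 -> H0
  - 214.162.32.0/20 clear@20
  lookup 214.161.103.119: bits 11010110101000 walk d0:-→d1:-→d2:-→d3:-→d4:-→d5:-→d6:-→d7:-→d8:-→d9:-→d10:-→d11:-→d12:H2→d13:-→d14:- -> H2
  add 214.160.0.0/12 -> H1 at depth 12
  lookup 214.160.0.236: bits 11010110101000 walk d0:-→d1:-→d2:-→d3:-→d4:-→d5:-→d6:-→d7:-→d8:-→d9:-→d10:-→d11:-→d12:H1→d13:-→d14:- -> H1
  - 214.160.0.0/12 clear@12
  add 214.160.0.0/12 -> H3 at depth 12
  add 214.0.0.0/8 -> H1 at depth 8
  add 192.0.0.0/6 -> H1 at depth 6
  lookup 32.181.134.65: bits 0 walk d0:-→d1:- -> no-route
  lookup 214.160.2.241: bits 11010110101000 walk d0:-→d1:-→d2:-→d3:-→d4:-→d5:-→d6:-→d7:-→d8:H1→d9:-→d10:-→d11:-→d12:H3→d13:-→d14:- -> H3
  add 68.74.2.32/28 -> H4 at depth 28
  lookup 214.160.0.121: bits 11010110101000 walk d0:-→d1:-→d2:-→d3:-→d4:-→d5:-→d6:-→d7:-→d8:H1→d9:-→d10:-→d11:-→d12:H3→d13:-→d14:- -> H3
  lookup 214.160.1.248: bits 11010110101000 walk d0:-→d1:-→d2:-→d3:-→d4:-→d5:-→d6:-→d7:-→d8:H1→d9:-→d10:-→d11:-→d12:H3→d13:-→d14:- -> H3
  add 214.162.32.0/20 -> H4 at depth 20
  - 214.0.0.0/8 clear@8
  - 192.0.0.0/6 clear@6
  add 214.162.34.80/28 -> H3 at depth 28
  lookup 214.162.32.0: bits 1101011010100010001000 walk d0:-→d1:-→d2:-→d3:-→d4:-→d5:-→d6:-→d7:-→d8:-→d9:-→d10:-→d11:-→d12:H3→d13:-→d14:-→d15:-→d16:-→d17:-→d18:-→d19:-→d20:H4→d21:-→d22:- -> H4
  lookup 214.162.34.81: bits 1101011010100010001000100101 walk d0:-→d1:-→d2:-→d3:-→d4:-→d5:-→d6:-→d7:-→d8:-→d9:-→d10:-→d11:-→d12:H3→d13:-→d14:-→d15:-→d16:-→d17:-→d18:-→d19:-→d20:H4→d21:-→d22:-→d23:-→d24:-→d25:-→d26:-→d27:-→d28:H3 -> H3
  add 214.160.0.0/11 -> H4 at depth 11
  lookup 214.160.1.0: bits 11010110101000 walk d0:-→d1:-→d2:-→d3:-→d4:-→d5:-→d6:-→d7:-→d8:-→d9:-→d10:-→d11:H4→d12:H3→d13:-→d14:- -> H3
  add 68.0.0.0/8 -> H3 at depth 8
  lookup 68.46.87.178: bits 010001000 walk d0:-→d1:-→d2:-→d3:-→d4:-→d5:-→d6:-→d7:-→d8:H3→d9:- -> H3

== LOOKUPS ==
["H4","H1","H4","H4","no-route","H4","H0","H2","H1","no-route","H3","H3","H3","H4","H3","H3","H3"]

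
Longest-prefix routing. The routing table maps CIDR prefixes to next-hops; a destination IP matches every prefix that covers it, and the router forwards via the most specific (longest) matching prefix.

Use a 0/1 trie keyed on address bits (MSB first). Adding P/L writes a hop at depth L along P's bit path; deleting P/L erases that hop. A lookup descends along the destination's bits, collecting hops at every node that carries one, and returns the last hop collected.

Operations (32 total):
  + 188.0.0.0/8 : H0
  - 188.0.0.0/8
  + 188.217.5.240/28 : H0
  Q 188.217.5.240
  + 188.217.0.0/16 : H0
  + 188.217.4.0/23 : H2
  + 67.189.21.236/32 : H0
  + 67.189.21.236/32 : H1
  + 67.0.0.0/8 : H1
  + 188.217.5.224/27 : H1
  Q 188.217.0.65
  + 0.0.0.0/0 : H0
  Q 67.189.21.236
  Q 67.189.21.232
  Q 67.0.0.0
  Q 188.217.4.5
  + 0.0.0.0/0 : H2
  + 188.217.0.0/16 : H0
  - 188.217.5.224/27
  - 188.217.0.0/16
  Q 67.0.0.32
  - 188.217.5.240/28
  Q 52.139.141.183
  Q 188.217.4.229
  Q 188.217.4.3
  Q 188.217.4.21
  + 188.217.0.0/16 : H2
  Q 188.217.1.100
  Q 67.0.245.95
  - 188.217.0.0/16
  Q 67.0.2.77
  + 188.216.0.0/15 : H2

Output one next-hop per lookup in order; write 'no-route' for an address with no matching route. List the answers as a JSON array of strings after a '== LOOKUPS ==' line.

Apply in order:
  + 188.0.0.0/8 (H0) depth=8
  - 188.0.0.0/8 clear@8
  + 188.217.5.240/28 (H0) depth=28
  ? 188.217.5.240  path d0:-→d1:-→d2:-→d3:-→d4:-→d5:-→d6:-→d7:-→d8:-→d9:-→d10:-→d11:-→d12:-→d13:-→d14:-→d15:-→d16:-→d17:-→d18:-→d19:-→d20:-→d21:-→d22:-→d23:-→d24:-→d25:-→d26:-→d27:-→d28:H0  best=H0
  + 188.217.0.0/16 (H0) depth=16
  + 188.217.4.0/23 (H2) depth=23
  + 67.189.21.236/32 (H0) depth=32
  + 67.189.21.236/32 (H1) depth=32
  + 67.0.0.0/8 (H1) depth=8
  + 188.217.5.224/27 (H1) depth=27
  ? 188.217.0.65  path d0:-→d1:-→d2:-→d3:-→d4:-→d5:-→d6:-→d7:-→d8:-→d9:-→d10:-→d11:-→d12:-→d13:-→d14:-→d15:-→d16:H0→d17:-→d18:-→d19:-→d20:-→d21:-  best=H0
  + 0.0.0.0/0 (H0) depth=0
  ? 67.189.21.236  path d0:H0→d1:-→d2:-→d3:-→d4:-→d5:-→d6:-→d7:-→d8:H1→d9:-→d10:-→d11:-→d12:-→d13:-→d14:-→d15:-→d16:-→d17:-→d18:-→d19:-→d20:-→d21:-→d22:-→d23:-→d24:-→d25:-→d26:-→d27:-→d28:-→d29:-→d30:-→d31:-→d32:H1  best=H1
  ? 67.189.21.232  path d0:H0→d1:-→d2:-→d3:-→d4:-→d5:-→d6:-→d7:-→d8:H1→d9:-→d10:-→d11:-→d12:-→d13:-→d14:-→d15:-→d16:-→d17:-→d18:-→d19:-→d20:-→d21:-→d22:-→d23:-→d24:-→d25:-→d26:-→d27:-→d28:-→d29:-  best=H1
  ? 67.0.0.0  path d0:H0→d1:-→d2:-→d3:-→d4:-→d5:-→d6:-→d7:-→d8:H1  best=H1
  ? 188.217.4.5  path d0:H0→d1:-→d2:-→d3:-→d4:-→d5:-→d6:-→d7:-→d8:-→d9:-→d10:-→d11:-→d12:-→d13:-→d14:-→d15:-→d16:H0→d17:-→d18:-→d19:-→d20:-→d21:-→d22:-→d23:H2  best=H2
  + 0.0.0.0/0 (H2) depth=0
  + 188.217.0.0/16 (H0) depth=16
  - 188.217.5.224/27 clear@27
  - 188.217.0.0/16 clear@16
  ? 67.0.0.32  path d0:H2→d1:-→d2:-→d3:-→d4:-→d5:-→d6:-→d7:-→d8:H1  best=H1
  - 188.217.5.240/28 clear@28
  ? 52.139.141.183  path d0:H2→d1:-  best=H2
  ? 188.217.4.229  path d0:H2→d1:-→d2:-→d3:-→d4:-→d5:-→d6:-→d7:-→d8:-→d9:-→d10:-→d11:-→d12:-→d13:-→d14:-→d15:-→d16:-→d17:-→d18:-→d19:-→d20:-→d21:-→d22:-→d23:H2  best=H2
  ? 188.217.4.3  path d0:H2→d1:-→d2:-→d3:-→d4:-→d5:-→d6:-→d7:-→d8:-→d9:-→d10:-→d11:-→d12:-→d13:-→d14:-→d15:-→d16:-→d17:-→d18:-→d19:-→d20:-→d21:-→d22:-→d23:H2  best=H2
  ? 188.217.4.21  path d0:H2→d1:-→d2:-→d3:-→d4:-→d5:-→d6:-→d7:-→d8:-→d9:-→d10:-→d11:-→d12:-→d13:-→d14:-→d15:-→d16:-→d17:-→d18:-→d19:-→d20:-→d21:-→d22:-→d23:H2  best=H2
  + 188.217.0.0/16 (H2) depth=16
  ? 188.217.1.100  path d0:H2→d1:-→d2:-→d3:-→d4:-→d5:-→d6:-→d7:-→d8:-→d9:-→d10:-→d11:-→d12:-→d13:-→d14:-→d15:-→d16:H2→d17:-→d18:-→d19:-→d20:-→d21:-  best=H2
  ? 67.0.245.95  path d0:H2→d1:-→d2:-→d3:-→d4:-→d5:-→d6:-→d7:-→d8:H1  best=H1
  - 188.217.0.0/16 clear@16
  ? 67.0.2.77  path d0:H2→d1:-→d2:-→d3:-→d4:-→d5:-→d6:-→d7:-→d8:H1  best=H1
  + 188.216.0.0/15 (H2) depth=15

== LOOKUPS ==
["H0","H0","H1","H1","H1","H2","H1","H2","H2","H2","H2","H2","H1","H1"]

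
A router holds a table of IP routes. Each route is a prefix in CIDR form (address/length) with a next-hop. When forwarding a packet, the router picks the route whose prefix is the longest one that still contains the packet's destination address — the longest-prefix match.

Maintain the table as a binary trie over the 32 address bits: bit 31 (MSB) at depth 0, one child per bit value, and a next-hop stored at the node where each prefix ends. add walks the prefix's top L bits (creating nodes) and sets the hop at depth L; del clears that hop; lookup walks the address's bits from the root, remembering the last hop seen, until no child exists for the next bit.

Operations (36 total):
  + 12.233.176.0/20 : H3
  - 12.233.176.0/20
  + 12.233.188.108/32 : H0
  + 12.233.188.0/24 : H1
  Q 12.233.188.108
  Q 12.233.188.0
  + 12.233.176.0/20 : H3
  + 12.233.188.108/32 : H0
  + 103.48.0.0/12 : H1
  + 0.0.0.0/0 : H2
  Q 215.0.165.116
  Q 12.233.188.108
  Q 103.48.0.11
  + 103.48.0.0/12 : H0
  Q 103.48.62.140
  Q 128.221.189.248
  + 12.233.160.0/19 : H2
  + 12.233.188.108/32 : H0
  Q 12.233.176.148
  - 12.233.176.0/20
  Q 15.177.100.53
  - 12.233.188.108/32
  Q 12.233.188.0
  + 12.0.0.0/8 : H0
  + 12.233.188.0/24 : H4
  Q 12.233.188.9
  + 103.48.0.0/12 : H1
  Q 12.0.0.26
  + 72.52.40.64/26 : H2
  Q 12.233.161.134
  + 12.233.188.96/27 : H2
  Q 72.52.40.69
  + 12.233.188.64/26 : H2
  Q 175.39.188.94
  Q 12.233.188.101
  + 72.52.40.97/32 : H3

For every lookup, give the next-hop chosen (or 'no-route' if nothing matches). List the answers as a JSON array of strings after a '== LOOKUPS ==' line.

Process each operation:
  add 12.233.176.0/20 -> H3 at depth 20
  del 12.233.176.0/20 (clear depth 20)
  add 12.233.188.108/32 -> H0 at depth 32
  add 12.233.188.0/24 -> H1 at depth 24
  lookup 12.233.188.108: bits 00001100111010011011110001101100 walk d0:-→d1:-→d2:-→d3:-→d4:-→d5:-→d6:-→d7:-→d8:-→d9:-→d10:-→d11:-→d12:-→d13:-→d14:-→d15:-→d16:-→d17:-→d18:-→d19:-→d20:-→d21:-→d22:-→d23:-→d24:H1→d25:-→d26:-→d27:-→d28:-→d29:-→d30:-→d31:-→d32:H0 -> H0
  lookup 12.233.188.0: bits 0000110011101001101111000 walk d0:-→d1:-→d2:-→d3:-→d4:-→d5:-→d6:-→d7:-→d8:-→d9:-→d10:-→d11:-→d12:-→d13:-→d14:-→d15:-→d16:-→d17:-→d18:-→d19:-→d20:-→d21:-→d22:-→d23:-→d24:H1→d25:- -> H1
  add 12.233.176.0/20 -> H3 at depth 20
  add 12.233.188.108/32 -> H0 at depth 32
  add 103.48.0.0/12 -> H1 at depth 12
  add 0.0.0.0/0 -> H2 at depth 0
  lookup 215.0.165.116: bits ε walk d0:H2 -> H2
  lookup 12.233.188.108: bits 00001100111010011011110001101100 walk d0:H2→d1:-→d2:-→d3:-→d4:-→d5:-→d6:-→d7:-→d8:-→d9:-→d10:-→d11:-→d12:-→d13:-→d14:-→d15:-→d16:-→d17:-→d18:-→d19:-→d20:H3→d21:-→d22:-→d23:-→d24:H1→d25:-→d26:-→d27:-→d28:-→d29:-→d30:-→d31:-→d32:H0 -> H0
  lookup 103.48.0.11: bits 011001110011 walk d0:H2→d1:-→d2:-→d3:-→d4:-→d5:-→d6:-→d7:-→d8:-→d9:-→d10:-→d11:-→d12:H1 -> H1
  add 103.48.0.0/12 -> H0 at depth 12
  lookup 103.48.62.140: bits 011001110011 walk d0:H2→d1:-→d2:-→d3:-→d4:-→d5:-→d6:-→d7:-→d8:-→d9:-→d10:-→d11:-→d12:H0 -> H0
  lookup 128.221.189.248: bits ε walk d0:H2 -> H2
  add 12.233.160.0/19 -> H2 at depth 19
  add 12.233.188.108/32 -> H0 at depth 32
  lookup 12.233.176.148: bits 00001100111010011011 walk d0:H2→d1:-→d2:-→d3:-→d4:-→d5:-→d6:-→d7:-→d8:-→d9:-→d10:-→d11:-→d12:-→d13:-→d14:-→d15:-→d16:-→d17:-→d18:-→d19:H2→d20:H3 -> H3
  del 12.233.176.0/20 (clear depth 20)
  lookup 15.177.100.53: bits 000011 walk d0:H2→d1:-→d2:-→d3:-→d4:-→d5:-→d6:- -> H2
  del 12.233.188.108/32 (clear depth 32)
  lookup 12.233.188.0: bits 0000110011101001101111000 walk d0:H2→d1:-→d2:-→d3:-→d4:-→d5:-→d6:-→d7:-→d8:-→d9:-→d10:-→d11:-→d12:-→d13:-→d14:-→d15:-→d16:-→d17:-→d18:-→d19:H2→d20:-→d21:-→d22:-→d23:-→d24:H1→d25:- -> H1
  add 12.0.0.0/8 -> H0 at depth 8
  add 12.233.188.0/24 -> H4 at depth 24
  lookup 12.233.188.9: bits 0000110011101001101111000 walk d0:H2→d1:-→d2:-→d3:-→d4:-→d5:-→d6:-→d7:-→d8:H0→d9:-→d10:-→d11:-→d12:-→d13:-→d14:-→d15:-→d16:-→d17:-→d18:-→d19:H2→d20:-→d21:-→d22:-→d23:-→d24:H4→d25:- -> H4
  add 103.48.0.0/12 -> H1 at depth 12
  lookup 12.0.0.26: bits 00001100 walk d0:H2→d1:-→d2:-→d3:-→d4:-→d5:-→d6:-→d7:-→d8:H0 -> H0
  add 72.52.40.64/26 -> H2 at depth 26
  lookup 12.233.161.134: bits 0000110011101001101 walk d0:H2→d1:-→d2:-→d3:-→d4:-→d5:-→d6:-→d7:-→d8:H0→d9:-→d10:-→d11:-→d12:-→d13:-→d14:-→d15:-→d16:-→d17:-→d18:-→d19:H2 -> H2
  add 12.233.188.96/27 -> H2 at depth 27
  lookup 72.52.40.69: bits 01001000001101000010100001 walk d0:H2→d1:-→d2:-→d3:-→d4:-→d5:-→d6:-→d7:-→d8:-→d9:-→d10:-→d11:-→d12:-→d13:-→d14:-→d15:-→d16:-→d17:-→d18:-→d19:-→d20:-→d21:-→d22:-→d23:-→d24:-→d25:-→d26:H2 -> H2
  add 12.233.188.64/26 -> H2 at depth 26
  lookup 175.39.188.94: bits ε walk d0:H2 -> H2
  lookup 12.233.188.101: bits 0000110011101001101111000110 walk d0:H2→d1:-→d2:-→d3:-→d4:-→d5:-→d6:-→d7:-→d8:H0→d9:-→d10:-→d11:-→d12:-→d13:-→d14:-→d15:-→d16:-→d17:-→d18:-→d19:H2→d20:-→d21:-→d22:-→d23:-→d24:H4→d25:-→d26:H2→d27:H2→d28:- -> H2
  add 72.52.40.97/32 -> H3 at depth 32

== LOOKUPS ==
["H0","H1","H2","H0","H1","H0","H2","H3","H2","H1","H4","H0","H2","H2","H2","H2"]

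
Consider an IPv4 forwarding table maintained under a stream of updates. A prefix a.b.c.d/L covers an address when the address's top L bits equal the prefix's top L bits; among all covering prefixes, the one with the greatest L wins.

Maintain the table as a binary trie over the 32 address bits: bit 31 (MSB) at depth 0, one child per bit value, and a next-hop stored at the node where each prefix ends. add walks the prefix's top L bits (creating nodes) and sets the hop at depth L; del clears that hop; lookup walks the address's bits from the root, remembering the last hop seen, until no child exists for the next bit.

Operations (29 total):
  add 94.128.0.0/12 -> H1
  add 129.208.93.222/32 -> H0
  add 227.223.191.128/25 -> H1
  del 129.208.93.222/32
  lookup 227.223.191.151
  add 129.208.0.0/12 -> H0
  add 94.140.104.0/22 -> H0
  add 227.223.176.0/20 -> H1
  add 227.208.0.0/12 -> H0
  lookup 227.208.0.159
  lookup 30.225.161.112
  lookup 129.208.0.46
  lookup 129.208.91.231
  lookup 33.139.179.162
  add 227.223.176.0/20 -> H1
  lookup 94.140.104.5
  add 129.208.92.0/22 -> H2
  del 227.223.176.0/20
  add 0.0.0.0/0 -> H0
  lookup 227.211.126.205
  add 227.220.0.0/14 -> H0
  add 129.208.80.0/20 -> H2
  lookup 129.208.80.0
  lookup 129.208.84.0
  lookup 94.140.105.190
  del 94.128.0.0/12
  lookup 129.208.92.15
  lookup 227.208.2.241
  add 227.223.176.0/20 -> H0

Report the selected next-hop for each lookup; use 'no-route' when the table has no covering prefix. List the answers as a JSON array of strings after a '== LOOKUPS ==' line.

Process each operation:
  add 94.128.0.0/12 -> H1 at depth 12
  add 129.208.93.222/32 -> H0 at depth 32
  add 227.223.191.128/25 -> H1 at depth 25
  del 129.208.93.222/32 (clear depth 32)
  ? 227.223.191.151  path d0:-→d1:-→d2:-→d3:-→d4:-→d5:-→d6:-→d7:-→d8:-→d9:-→d10:-→d11:-→d12:-→d13:-→d14:-→d15:-→d16:-→d17:-→d18:-→d19:-→d20:-→d21:-→d22:-→d23:-→d24:-→d25:H1  best=H1
  add 129.208.0.0/12 -> H0 at depth 12
  add 94.140.104.0/22 -> H0 at depth 22
  add 227.223.176.0/20 -> H1 at depth 20
  add 227.208.0.0/12 -> H0 at depth 12
  ? 227.208.0.159  path d0:-→d1:-→d2:-→d3:-→d4:-→d5:-→d6:-→d7:-→d8:-→d9:-→d10:-→d11:-→d12:H0  best=H0
  ? 30.225.161.112  path d0:-→d1:-  best=no-route
  ? 129.208.0.46  path d0:-→d1:-→d2:-→d3:-→d4:-→d5:-→d6:-→d7:-→d8:-→d9:-→d10:-→d11:-→d12:H0→d13:-→d14:-→d15:-→d16:-→d17:-  best=H0
  ? 129.208.91.231  path d0:-→d1:-→d2:-→d3:-→d4:-→d5:-→d6:-→d7:-→d8:-→d9:-→d10:-→d11:-→d12:H0→d13:-→d14:-→d15:-→d16:-→d17:-→d18:-→d19:-→d20:-→d21:-  best=H0
  ? 33.139.179.162  path d0:-→d1:-  best=no-route
  add 227.223.176.0/20 -> H1 at depth 20
  ? 94.140.104.5  path d0:-→d1:-→d2:-→d3:-→d4:-→d5:-→d6:-→d7:-→d8:-→d9:-→d10:-→d11:-→d12:H1→d13:-→d14:-→d15:-→d16:-→d17:-→d18:-→d19:-→d20:-→d21:-→d22:H0  best=H0
  add 129.208.92.0/22 -> H2 at depth 22
  del 227.223.176.0/20 (clear depth 20)
  add 0.0.0.0/0 -> H0 at depth 0
  ? 227.211.126.205  path d0:H0→d1:-→d2:-→d3:-→d4:-→d5:-→d6:-→d7:-→d8:-→d9:-→d10:-→d11:-→d12:H0  best=H0
  add 227.220.0.0/14 -> H0 at depth 14
  add 129.208.80.0/20 -> H2 at depth 20
  ? 129.208.80.0  path d0:H0→d1:-→d2:-→d3:-→d4:-→d5:-→d6:-→d7:-→d8:-→d9:-→d10:-→d11:-→d12:H0→d13:-→d14:-→d15:-→d16:-→d17:-→d18:-→d19:-→d20:H2  best=H2
  ? 129.208.84.0  path d0:H0→d1:-→d2:-→d3:-→d4:-→d5:-→d6:-→d7:-→d8:-→d9:-→d10:-→d11:-→d12:H0→d13:-→d14:-→d15:-→d16:-→d17:-→d18:-→d19:-→d20:H2  best=H2
  ? 94.140.105.190  path d0:H0→d1:-→d2:-→d3:-→d4:-→d5:-→d6:-→d7:-→d8:-→d9:-→d10:-→d11:-→d12:H1→d13:-→d14:-→d15:-→d16:-→d17:-→d18:-→d19:-→d20:-→d21:-→d22:H0  best=H0
  del 94.128.0.0/12 (clear depth 12)
  ? 129.208.92.15  path d0:H0→d1:-→d2:-→d3:-→d4:-→d5:-→d6:-→d7:-→d8:-→d9:-→d10:-→d11:-→d12:H0→d13:-→d14:-→d15:-→d16:-→d17:-→d18:-→d19:-→d20:H2→d21:-→d22:H2→d23:-  best=H2
  ? 227.208.2.241  path d0:H0→d1:-→d2:-→d3:-→d4:-→d5:-→d6:-→d7:-→d8:-→d9:-→d10:-→d11:-→d12:H0  best=H0
  add 227.223.176.0/20 -> H0 at depth 20

== LOOKUPS ==
["H1","H0","no-route","H0","H0","no-route","H0","H0","H2","H2","H0","H2","H0"]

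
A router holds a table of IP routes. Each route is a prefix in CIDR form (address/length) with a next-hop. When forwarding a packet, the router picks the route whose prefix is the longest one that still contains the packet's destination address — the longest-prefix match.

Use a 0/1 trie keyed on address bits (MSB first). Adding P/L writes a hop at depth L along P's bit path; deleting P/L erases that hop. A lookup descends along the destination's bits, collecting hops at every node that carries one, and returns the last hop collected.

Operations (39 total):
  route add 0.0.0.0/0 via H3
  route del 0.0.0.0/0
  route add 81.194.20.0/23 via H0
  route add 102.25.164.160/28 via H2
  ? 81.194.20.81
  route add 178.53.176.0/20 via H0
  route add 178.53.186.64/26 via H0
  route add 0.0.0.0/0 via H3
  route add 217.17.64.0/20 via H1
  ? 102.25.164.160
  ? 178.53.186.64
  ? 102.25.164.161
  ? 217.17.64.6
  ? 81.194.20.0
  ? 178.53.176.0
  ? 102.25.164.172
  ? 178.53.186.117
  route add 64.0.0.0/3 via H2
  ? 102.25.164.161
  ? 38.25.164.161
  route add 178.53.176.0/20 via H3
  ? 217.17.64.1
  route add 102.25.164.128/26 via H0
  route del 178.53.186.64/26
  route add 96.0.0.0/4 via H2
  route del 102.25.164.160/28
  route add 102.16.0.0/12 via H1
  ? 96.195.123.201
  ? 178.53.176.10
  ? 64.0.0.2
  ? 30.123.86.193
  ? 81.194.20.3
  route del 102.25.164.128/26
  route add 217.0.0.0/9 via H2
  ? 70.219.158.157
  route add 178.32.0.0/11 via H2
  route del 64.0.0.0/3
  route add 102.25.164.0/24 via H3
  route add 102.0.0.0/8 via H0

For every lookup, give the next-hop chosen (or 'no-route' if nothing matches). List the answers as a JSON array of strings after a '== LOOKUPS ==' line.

Trace:
  + 0.0.0.0/0 (H3) depth=0
  - 0.0.0.0/0 clear@0
  + 81.194.20.0/23 (H0) depth=23
  + 102.25.164.160/28 (H2) depth=28
  Q 81.194.20.81: descend 01010001110000100001010 ; hops seen [H0] ; pick H0
  + 178.53.176.0/20 (H0) depth=20
  + 178.53.186.64/26 (H0) depth=26
  + 0.0.0.0/0 (H3) depth=0
  + 217.17.64.0/20 (H1) depth=20
  Q 102.25.164.160: descend 0110011000011001101001001010 ; hops seen [H3,H2] ; pick H2
  Q 178.53.186.64: descend 10110010001101011011101001 ; hops seen [H3,H0,H0] ; pick H0
  Q 102.25.164.161: descend 0110011000011001101001001010 ; hops seen [H3,H2] ; pick H2
  Q 217.17.64.6: descend 11011001000100010100 ; hops seen [H3,H1] ; pick H1
  Q 81.194.20.0: descend 01010001110000100001010 ; hops seen [H3,H0] ; pick H0
  Q 178.53.176.0: descend 10110010001101011011 ; hops seen [H3,H0] ; pick H0
  Q 102.25.164.172: descend 0110011000011001101001001010 ; hops seen [H3,H2] ; pick H2
  Q 178.53.186.117: descend 10110010001101011011101001 ; hops seen [H3,H0,H0] ; pick H0
  + 64.0.0.0/3 (H2) depth=3
  Q 102.25.164.161: descend 0110011000011001101001001010 ; hops seen [H3,H2] ; pick H2
  Q 38.25.164.161: descend 0 ; hops seen [H3] ; pick H3
  + 178.53.176.0/20 (H3) depth=20
  Q 217.17.64.1: descend 11011001000100010100 ; hops seen [H3,H1] ; pick H1
  + 102.25.164.128/26 (H0) depth=26
  - 178.53.186.64/26 clear@26
  + 96.0.0.0/4 (H2) depth=4
  - 102.25.164.160/28 clear@28
  + 102.16.0.0/12 (H1) depth=12
  Q 96.195.123.201: descend 01100 ; hops seen [H3,H2] ; pick H2
  Q 178.53.176.10: descend 10110010001101011011 ; hops seen [H3,H3] ; pick H3
  Q 64.0.0.2: descend 010 ; hops seen [H3,H2] ; pick H2
  Q 30.123.86.193: descend 0 ; hops seen [H3] ; pick H3
  Q 81.194.20.3: descend 01010001110000100001010 ; hops seen [H3,H2,H0] ; pick H0
  - 102.25.164.128/26 clear@26
  + 217.0.0.0/9 (H2) depth=9
  Q 70.219.158.157: descend 010 ; hops seen [H3,H2] ; pick H2
  + 178.32.0.0/11 (H2) depth=11
  - 64.0.0.0/3 clear@3
  + 102.25.164.0/24 (H3) depth=24
  + 102.0.0.0/8 (H0) depth=8

== LOOKUPS ==
["H0","H2","H0","H2","H1","H0","H0","H2","H0","H2","H3","H1","H2","H3","H2","H3","H0","H2"]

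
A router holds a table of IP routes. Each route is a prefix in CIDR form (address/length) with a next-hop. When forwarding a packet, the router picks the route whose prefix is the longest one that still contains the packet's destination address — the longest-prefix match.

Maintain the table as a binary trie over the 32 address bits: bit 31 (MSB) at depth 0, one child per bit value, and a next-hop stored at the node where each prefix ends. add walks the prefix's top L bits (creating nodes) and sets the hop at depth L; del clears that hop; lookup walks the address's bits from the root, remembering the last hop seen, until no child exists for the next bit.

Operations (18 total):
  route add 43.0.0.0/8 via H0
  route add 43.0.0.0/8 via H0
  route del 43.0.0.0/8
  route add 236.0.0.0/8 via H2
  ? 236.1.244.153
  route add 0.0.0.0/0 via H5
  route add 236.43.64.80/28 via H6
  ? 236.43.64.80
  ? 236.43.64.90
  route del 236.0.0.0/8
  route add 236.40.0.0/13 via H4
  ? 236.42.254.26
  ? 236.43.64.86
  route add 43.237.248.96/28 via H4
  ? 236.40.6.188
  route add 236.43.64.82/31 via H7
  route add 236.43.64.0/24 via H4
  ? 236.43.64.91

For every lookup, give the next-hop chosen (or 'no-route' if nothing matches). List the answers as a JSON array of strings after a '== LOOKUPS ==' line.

Apply in order:
  add 43.0.0.0/8 -> H0 at depth 8
  add 43.0.0.0/8 -> H0 at depth 8
  - 43.0.0.0/8 clear@8
  add 236.0.0.0/8 -> H2 at depth 8
  ? 236.1.244.153  path d0:-→d1:-→d2:-→d3:-→d4:-→d5:-→d6:-→d7:-→d8:H2  best=H2
  add 0.0.0.0/0 -> H5 at depth 0
  add 236.43.64.80/28 -> H6 at depth 28
  ? 236.43.64.80  path d0:H5→d1:-→d2:-→d3:-→d4:-→d5:-→d6:-→d7:-→d8:H2→d9:-→d10:-→d11:-→d12:-→d13:-→d14:-→d15:-→d16:-→d17:-→d18:-→d19:-→d20:-→d21:-→d22:-→d23:-→d24:-→d25:-→d26:-→d27:-→d28:H6  best=H6
  ? 236.43.64.90  path d0:H5→d1:-→d2:-→d3:-→d4:-→d5:-→d6:-→d7:-→d8:H2→d9:-→d10:-→d11:-→d12:-→d13:-→d14:-→d15:-→d16:-→d17:-→d18:-→d19:-→d20:-→d21:-→d22:-→d23:-→d24:-→d25:-→d26:-→d27:-→d28:H6  best=H6
  - 236.0.0.0/8 clear@8
  add 236.40.0.0/13 -> H4 at depth 13
  ? 236.42.254.26  path d0:H5→d1:-→d2:-→d3:-→d4:-→d5:-→d6:-→d7:-→d8:-→d9:-→d10:-→d11:-→d12:-→d13:H4→d14:-→d15:-  best=H4
  ? 236.43.64.86  path d0:H5→d1:-→d2:-→d3:-→d4:-→d5:-→d6:-→d7:-→d8:-→d9:-→d10:-→d11:-→d12:-→d13:H4→d14:-→d15:-→d16:-→d17:-→d18:-→d19:-→d20:-→d21:-→d22:-→d23:-→d24:-→d25:-→d26:-→d27:-→d28:H6  best=H6
  add 43.237.248.96/28 -> H4 at depth 28
  ? 236.40.6.188  path d0:H5→d1:-→d2:-→d3:-→d4:-→d5:-→d6:-→d7:-→d8:-→d9:-→d10:-→d11:-→d12:-→d13:H4→d14:-  best=H4
  add 236.43.64.82/31 -> H7 at depth 31
  add 236.43.64.0/24 -> H4 at depth 24
  ? 236.43.64.91  path d0:H5→d1:-→d2:-→d3:-→d4:-→d5:-→d6:-→d7:-→d8:-→d9:-→d10:-→d11:-→d12:-→d13:H4→d14:-→d15:-→d16:-→d17:-→d18:-→d19:-→d20:-→d21:-→d22:-→d23:-→d24:H4→d25:-→d26:-→d27:-→d28:H6  best=H6

== LOOKUPS ==
["H2","H6","H6","H4","H6","H4","H6"]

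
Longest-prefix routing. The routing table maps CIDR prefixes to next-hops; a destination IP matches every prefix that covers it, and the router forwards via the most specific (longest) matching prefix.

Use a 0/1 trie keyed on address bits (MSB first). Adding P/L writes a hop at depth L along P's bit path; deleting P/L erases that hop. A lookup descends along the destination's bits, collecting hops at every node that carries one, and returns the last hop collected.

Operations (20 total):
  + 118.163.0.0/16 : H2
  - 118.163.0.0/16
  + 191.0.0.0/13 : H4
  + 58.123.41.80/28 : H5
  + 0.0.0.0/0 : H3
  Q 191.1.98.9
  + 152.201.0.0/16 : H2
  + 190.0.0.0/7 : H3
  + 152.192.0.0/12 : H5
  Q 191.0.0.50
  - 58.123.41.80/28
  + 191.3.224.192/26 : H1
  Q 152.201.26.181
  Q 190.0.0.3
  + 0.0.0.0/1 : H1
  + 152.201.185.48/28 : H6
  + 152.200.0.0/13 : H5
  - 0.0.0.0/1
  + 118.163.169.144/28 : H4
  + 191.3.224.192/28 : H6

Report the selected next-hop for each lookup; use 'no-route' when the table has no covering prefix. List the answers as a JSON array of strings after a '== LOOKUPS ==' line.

Trace:
  + 118.163.0.0/16 (H2) depth=16
  - 118.163.0.0/16 clear@16
  + 191.0.0.0/13 (H4) depth=13
  + 58.123.41.80/28 (H5) depth=28
  + 0.0.0.0/0 (H3) depth=0
  ? 191.1.98.9  path d0:H3→d1:-→d2:-→d3:-→d4:-→d5:-→d6:-→d7:-→d8:-→d9:-→d10:-→d11:-→d12:-→d13:H4  best=H4
  + 152.201.0.0/16 (H2) depth=16
  + 190.0.0.0/7 (H3) depth=7
  + 152.192.0.0/12 (H5) depth=12
  ? 191.0.0.50  path d0:H3→d1:-→d2:-→d3:-→d4:-→d5:-→d6:-→d7:H3→d8:-→d9:-→d10:-→d11:-→d12:-→d13:H4  best=H4
  - 58.123.41.80/28 clear@28
  + 191.3.224.192/26 (H1) depth=26
  ? 152.201.26.181  path d0:H3→d1:-→d2:-→d3:-→d4:-→d5:-→d6:-→d7:-→d8:-→d9:-→d10:-→d11:-→d12:H5→d13:-→d14:-→d15:-→d16:H2  best=H2
  ? 190.0.0.3  path d0:H3→d1:-→d2:-→d3:-→d4:-→d5:-→d6:-→d7:H3  best=H3
  + 0.0.0.0/1 (H1) depth=1
  + 152.201.185.48/28 (H6) depth=28
  + 152.200.0.0/13 (H5) depth=13
  - 0.0.0.0/1 clear@1
  + 118.163.169.144/28 (H4) depth=28
  + 191.3.224.192/28 (H6) depth=28

== LOOKUPS ==
["H4","H4","H2","H3"]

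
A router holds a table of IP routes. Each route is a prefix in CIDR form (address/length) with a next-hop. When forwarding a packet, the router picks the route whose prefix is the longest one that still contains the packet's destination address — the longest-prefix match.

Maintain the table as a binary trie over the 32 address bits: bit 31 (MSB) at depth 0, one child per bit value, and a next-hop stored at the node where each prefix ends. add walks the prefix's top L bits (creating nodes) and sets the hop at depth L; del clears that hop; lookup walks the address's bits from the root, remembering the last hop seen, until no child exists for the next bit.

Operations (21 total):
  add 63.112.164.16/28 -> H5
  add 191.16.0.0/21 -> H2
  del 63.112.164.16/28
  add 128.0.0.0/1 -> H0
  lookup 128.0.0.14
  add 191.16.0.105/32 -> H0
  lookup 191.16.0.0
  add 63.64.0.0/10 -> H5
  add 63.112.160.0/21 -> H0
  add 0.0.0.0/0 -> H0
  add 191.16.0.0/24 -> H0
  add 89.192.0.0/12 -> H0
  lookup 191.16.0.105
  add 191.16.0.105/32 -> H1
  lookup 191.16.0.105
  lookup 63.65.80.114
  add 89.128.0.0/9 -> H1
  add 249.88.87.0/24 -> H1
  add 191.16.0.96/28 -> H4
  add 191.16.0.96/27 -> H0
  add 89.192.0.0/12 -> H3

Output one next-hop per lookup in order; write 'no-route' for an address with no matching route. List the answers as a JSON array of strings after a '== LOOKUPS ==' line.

Apply in order:
  add 63.112.164.16/28 -> H5 at depth 28
  add 191.16.0.0/21 -> H2 at depth 21
  del 63.112.164.16/28 (clear depth 28)
  add 128.0.0.0/1 -> H0 at depth 1
  Q 128.0.0.14: descend 10 ; hops seen [H0] ; pick H0
  add 191.16.0.105/32 -> H0 at depth 32
  Q 191.16.0.0: descend 1011111100010000000000000 ; hops seen [H0,H2] ; pick H2
  add 63.64.0.0/10 -> H5 at depth 10
  add 63.112.160.0/21 -> H0 at depth 21
  add 0.0.0.0/0 -> H0 at depth 0
  add 191.16.0.0/24 -> H0 at depth 24
  add 89.192.0.0/12 -> H0 at depth 12
  Q 191.16.0.105: descend 10111111000100000000000001101001 ; hops seen [H0,H0,H2,H0,H0] ; pick H0
  add 191.16.0.105/32 -> H1 at depth 32
  Q 191.16.0.105: descend 10111111000100000000000001101001 ; hops seen [H0,H0,H2,H0,H1] ; pick H1
  Q 63.65.80.114: descend 0011111101 ; hops seen [H0,H5] ; pick H5
  add 89.128.0.0/9 -> H1 at depth 9
  add 249.88.87.0/24 -> H1 at depth 24
  add 191.16.0.96/28 -> H4 at depth 28
  add 191.16.0.96/27 -> H0 at depth 27
  add 89.192.0.0/12 -> H3 at depth 12

== LOOKUPS ==
["H0","H2","H0","H1","H5"]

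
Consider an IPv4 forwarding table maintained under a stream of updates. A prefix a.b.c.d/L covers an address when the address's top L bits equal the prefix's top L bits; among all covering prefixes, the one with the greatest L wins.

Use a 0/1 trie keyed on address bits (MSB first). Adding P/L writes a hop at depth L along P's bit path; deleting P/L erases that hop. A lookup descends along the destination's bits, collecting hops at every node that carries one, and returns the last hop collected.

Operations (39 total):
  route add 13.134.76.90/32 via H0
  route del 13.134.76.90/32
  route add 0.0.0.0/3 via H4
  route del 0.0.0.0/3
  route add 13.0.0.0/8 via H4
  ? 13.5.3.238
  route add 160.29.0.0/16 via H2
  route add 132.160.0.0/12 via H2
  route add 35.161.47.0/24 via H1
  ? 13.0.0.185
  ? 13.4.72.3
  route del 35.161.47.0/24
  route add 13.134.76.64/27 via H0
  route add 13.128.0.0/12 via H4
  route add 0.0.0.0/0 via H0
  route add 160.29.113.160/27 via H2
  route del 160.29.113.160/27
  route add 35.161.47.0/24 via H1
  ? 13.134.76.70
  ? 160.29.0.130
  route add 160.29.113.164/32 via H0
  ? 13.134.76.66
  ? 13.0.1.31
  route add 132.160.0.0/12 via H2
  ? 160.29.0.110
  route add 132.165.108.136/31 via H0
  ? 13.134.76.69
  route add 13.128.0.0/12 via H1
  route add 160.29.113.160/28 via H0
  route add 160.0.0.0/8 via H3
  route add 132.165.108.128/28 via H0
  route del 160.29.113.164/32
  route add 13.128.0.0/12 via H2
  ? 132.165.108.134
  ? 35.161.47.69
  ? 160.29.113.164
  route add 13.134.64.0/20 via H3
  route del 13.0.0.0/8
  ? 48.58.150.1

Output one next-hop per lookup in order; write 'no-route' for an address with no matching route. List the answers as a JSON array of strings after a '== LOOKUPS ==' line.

Trace:
  + 13.134.76.90/32 (H0) depth=32
  del 13.134.76.90/32 (clear depth 32)
  + 0.0.0.0/3 (H4) depth=3
  del 0.0.0.0/3 (clear depth 3)
  + 13.0.0.0/8 (H4) depth=8
  ? 13.5.3.238  path d0:-→d1:-→d2:-→d3:-→d4:-→d5:-→d6:-→d7:-→d8:H4  best=H4
  + 160.29.0.0/16 (H2) depth=16
  + 132.160.0.0/12 (H2) depth=12
  + 35.161.47.0/24 (H1) depth=24
  ? 13.0.0.185  path d0:-→d1:-→d2:-→d3:-→d4:-→d5:-→d6:-→d7:-→d8:H4  best=H4
  ? 13.4.72.3  path d0:-→d1:-→d2:-→d3:-→d4:-→d5:-→d6:-→d7:-→d8:H4  best=H4
  del 35.161.47.0/24 (clear depth 24)
  + 13.134.76.64/27 (H0) depth=27
  + 13.128.0.0/12 (H4) depth=12
  + 0.0.0.0/0 (H0) depth=0
  + 160.29.113.160/27 (H2) depth=27
  del 160.29.113.160/27 (clear depth 27)
  + 35.161.47.0/24 (H1) depth=24
  ? 13.134.76.70  path d0:H0→d1:-→d2:-→d3:-→d4:-→d5:-→d6:-→d7:-→d8:H4→d9:-→d10:-→d11:-→d12:H4→d13:-→d14:-→d15:-→d16:-→d17:-→d18:-→d19:-→d20:-→d21:-→d22:-→d23:-→d24:-→d25:-→d26:-→d27:H0  best=H0
  ? 160.29.0.130  path d0:H0→d1:-→d2:-→d3:-→d4:-→d5:-→d6:-→d7:-→d8:-→d9:-→d10:-→d11:-→d12:-→d13:-→d14:-→d15:-→d16:H2→d17:-  best=H2
  + 160.29.113.164/32 (H0) depth=32
  ? 13.134.76.66  path d0:H0→d1:-→d2:-→d3:-→d4:-→d5:-→d6:-→d7:-→d8:H4→d9:-→d10:-→d11:-→d12:H4→d13:-→d14:-→d15:-→d16:-→d17:-→d18:-→d19:-→d20:-→d21:-→d22:-→d23:-→d24:-→d25:-→d26:-→d27:H0  best=H0
  ? 13.0.1.31  path d0:H0→d1:-→d2:-→d3:-→d4:-→d5:-→d6:-→d7:-→d8:H4  best=H4
  + 132.160.0.0/12 (H2) depth=12
  ? 160.29.0.110  path d0:H0→d1:-→d2:-→d3:-→d4:-→d5:-→d6:-→d7:-→d8:-→d9:-→d10:-→d11:-→d12:-→d13:-→d14:-→d15:-→d16:H2→d17:-  best=H2
  + 132.165.108.136/31 (H0) depth=31
  ? 13.134.76.69  path d0:H0→d1:-→d2:-→d3:-→d4:-→d5:-→d6:-→d7:-→d8:H4→d9:-→d10:-→d11:-→d12:H4→d13:-→d14:-→d15:-→d16:-→d17:-→d18:-→d19:-→d20:-→d21:-→d22:-→d23:-→d24:-→d25:-→d26:-→d27:H0  best=H0
  + 13.128.0.0/12 (H1) depth=12
  + 160.29.113.160/28 (H0) depth=28
  + 160.0.0.0/8 (H3) depth=8
  + 132.165.108.128/28 (H0) depth=28
  del 160.29.113.164/32 (clear depth 32)
  + 13.128.0.0/12 (H2) depth=12
  ? 132.165.108.134  path d0:H0→d1:-→d2:-→d3:-→d4:-→d5:-→d6:-→d7:-→d8:-→d9:-→d10:-→d11:-→d12:H2→d13:-→d14:-→d15:-→d16:-→d17:-→d18:-→d19:-→d20:-→d21:-→d22:-→d23:-→d24:-→d25:-→d26:-→d27:-→d28:H0  best=H0
  ? 35.161.47.69  path d0:H0→d1:-→d2:-→d3:-→d4:-→d5:-→d6:-→d7:-→d8:-→d9:-→d10:-→d11:-→d12:-→d13:-→d14:-→d15:-→d16:-→d17:-→d18:-→d19:-→d20:-→d21:-→d22:-→d23:-→d24:H1  best=H1
  ? 160.29.113.164  path d0:H0→d1:-→d2:-→d3:-→d4:-→d5:-→d6:-→d7:-→d8:H3→d9:-→d10:-→d11:-→d12:-→d13:-→d14:-→d15:-→d16:H2→d17:-→d18:-→d19:-→d20:-→d21:-→d22:-→d23:-→d24:-→d25:-→d26:-→d27:-→d28:H0→d29:-→d30:-→d31:-→d32:-  best=H0
  + 13.134.64.0/20 (H3) depth=20
  del 13.0.0.0/8 (clear depth 8)
  ? 48.58.150.1  path d0:H0→d1:-→d2:-→d3:-  best=H0

== LOOKUPS ==
["H4","H4","H4","H0","H2","H0","H4","H2","H0","H0","H1","H0","H0"]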